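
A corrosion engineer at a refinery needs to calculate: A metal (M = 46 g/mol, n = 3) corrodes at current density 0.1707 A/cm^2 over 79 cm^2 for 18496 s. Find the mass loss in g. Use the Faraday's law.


Apply Faraday's law: m = i*A*t*M / (n*F)
Total charge passed Q = i*A*t = 0.1707*79*18496 = 249424.1088 C
m = Q*M/(n*F) = 249424.1088*46/(3*96485) = 39.6383 g

39.6383 g


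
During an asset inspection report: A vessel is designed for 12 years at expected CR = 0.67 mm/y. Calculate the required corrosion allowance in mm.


Corrosion allowance = CR × design life
CA = 0.67 * 12 = 8.04 mm

8.04 mm


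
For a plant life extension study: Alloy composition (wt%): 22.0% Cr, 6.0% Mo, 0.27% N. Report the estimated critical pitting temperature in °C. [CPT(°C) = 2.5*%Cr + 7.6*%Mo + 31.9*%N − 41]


Apply the ASTM G48 empirical CPT estimate: CPT(°C) = 2.5*%Cr + 7.6*%Mo + 31.9*%N − 41
2.5*22.0 = 55; 7.6*6.0 = 45.6; 31.9*0.27 = 8.613
CPT = 55 + 45.6 + 8.613 − 41 = 68.213 °C
Rounded to 0.1 °C: CPT ≈ 68.2 °C

68.2 °C


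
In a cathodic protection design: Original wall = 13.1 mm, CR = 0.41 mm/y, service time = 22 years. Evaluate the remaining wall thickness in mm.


Remaining wall = original − CR × time
t = 13.1 − 0.41*22 = 13.1 − 9.02 = 4.08 mm

4.08 mm


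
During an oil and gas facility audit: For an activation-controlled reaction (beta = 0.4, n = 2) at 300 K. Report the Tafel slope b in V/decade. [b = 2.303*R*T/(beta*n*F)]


Apply the Tafel slope relation: b = 2.303*R*T/(beta*n*F)
Numerator: 2.303 * 8.314 * 300 = 5744.14
Denominator: 0.4 * 2 * 96485 = 77188.0
b = 5744.14 / 77188.0 = 0.074 V/decade

0.074 V/decade


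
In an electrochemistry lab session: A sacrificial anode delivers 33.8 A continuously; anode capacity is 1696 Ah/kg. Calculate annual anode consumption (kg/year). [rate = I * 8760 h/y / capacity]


Annual consumption = current * hours per year / capacity
Rate = 33.8 * 8760 / 1696 = 174.6 kg/year

174.6 kg/year


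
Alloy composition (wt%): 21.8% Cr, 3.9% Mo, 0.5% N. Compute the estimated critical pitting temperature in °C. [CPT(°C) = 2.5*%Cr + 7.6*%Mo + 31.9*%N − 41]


Apply the ASTM G48 empirical CPT estimate: CPT(°C) = 2.5*%Cr + 7.6*%Mo + 31.9*%N − 41
2.5*21.8 = 54.5; 7.6*3.9 = 29.64; 31.9*0.5 = 15.95
CPT = 54.5 + 29.64 + 15.95 − 41 = 59.09 °C
Rounded to 0.1 °C: CPT ≈ 59.1 °C

59.1 °C


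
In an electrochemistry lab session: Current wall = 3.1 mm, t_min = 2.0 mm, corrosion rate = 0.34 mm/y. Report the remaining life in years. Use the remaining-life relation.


Apply the remaining-life relation: RL = (t_current − t_min) / CR
RL = (3.1 − 2.0) / 0.34 = 1.1 / 0.34 = 3.2 years

3.2 years


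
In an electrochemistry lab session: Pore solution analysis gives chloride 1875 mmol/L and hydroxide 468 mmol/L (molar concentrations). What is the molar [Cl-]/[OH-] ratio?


Threshold parameter = [Cl-] / [OH-] (molar basis; both in mmol/L, so units cancel)
Ratio = 1875 / 468 = 4.01

4.01


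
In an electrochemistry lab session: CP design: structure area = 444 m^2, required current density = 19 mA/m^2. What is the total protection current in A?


I = area * current density, then convert mA → A (÷1000)
I = 444 * 19 / 1000 = 8.44 A

8.44 A


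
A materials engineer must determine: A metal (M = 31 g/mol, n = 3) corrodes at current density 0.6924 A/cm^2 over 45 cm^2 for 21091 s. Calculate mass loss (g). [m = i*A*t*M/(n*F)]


Apply Faraday's law: m = i*A*t*M / (n*F)
Total charge passed Q = i*A*t = 0.6924*45*21091 = 657153.378 C
m = Q*M/(n*F) = 657153.378*31/(3*96485) = 70.3797 g

70.3797 g


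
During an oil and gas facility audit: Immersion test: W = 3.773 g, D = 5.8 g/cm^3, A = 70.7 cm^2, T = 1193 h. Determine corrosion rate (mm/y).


Apply the mm/y weight-loss relation: CR = 87600 * W / (D * A * T)
Numerator: 87600 * 3.773 = 330514.8
Denominator: 5.8 * 70.7 * 1193 = 489201.58
CR = 330514.8 / 489201.58 = 0.67562 mm/y

0.67562 mm/y


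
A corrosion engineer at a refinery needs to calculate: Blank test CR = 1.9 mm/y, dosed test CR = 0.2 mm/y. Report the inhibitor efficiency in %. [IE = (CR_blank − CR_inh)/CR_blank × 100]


Apply the inhibitor-efficiency definition: IE = (CR_blank − CR_inh)/CR_blank × 100
IE = (1.9 − 0.2) / 1.9 × 100
IE = 1.7 / 1.9 × 100 = 89.5 %

89.5 %


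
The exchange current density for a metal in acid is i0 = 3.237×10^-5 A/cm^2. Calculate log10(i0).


i0 = 3.237×10^-5 A/cm^2
log10(i0) = -4.49

-4.49


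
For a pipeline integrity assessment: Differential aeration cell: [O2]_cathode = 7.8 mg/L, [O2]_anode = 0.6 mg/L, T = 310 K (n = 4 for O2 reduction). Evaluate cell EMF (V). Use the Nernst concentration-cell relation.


Apply the Nernst concentration-cell relation: E = (RT/nF)*ln(C_cathode/C_anode)
RT/nF = 8.314*310/(4*96485) = 0.00667808 V
ln(7.8/0.6) = 2.56495
E = 0.00667808 * 2.56495 = 0.01713 V

0.01713 V


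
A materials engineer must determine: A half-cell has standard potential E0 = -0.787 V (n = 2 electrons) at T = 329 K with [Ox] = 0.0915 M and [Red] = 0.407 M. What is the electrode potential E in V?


Apply the Nernst equation: E = E0 + (RT/nF)*ln([Ox]/[Red])
Step 1: RT/nF = 8.314*329/(2*96485) = 0.01417477 V
Step 2: [Ox]/[Red] = 0.0915/0.407 = 0.224816
Step 3: ln(0.224816) = -1.492473
Step 4: correction = 0.01417477 * -1.492473 = -0.021 V
E = -0.787 + -0.021 = -0.808 V

-0.808 V


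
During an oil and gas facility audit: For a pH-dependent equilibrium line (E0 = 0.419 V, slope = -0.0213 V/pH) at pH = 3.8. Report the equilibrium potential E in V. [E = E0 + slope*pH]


Apply the Pourbaix line equation: E = E0 + slope*pH
E = 0.419 + (-0.0213)*3.8 = 0.419 + (-0.08094) = 0.33806 V
Rounded to 3 decimal places: E = 0.338 V

0.338 V


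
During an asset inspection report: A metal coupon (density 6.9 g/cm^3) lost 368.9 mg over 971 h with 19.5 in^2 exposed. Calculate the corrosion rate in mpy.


Apply the mpy weight-loss relation: CR = 534 * W / (D * A * T)
Numerator: 534 * 368.9 = 196992.6
Denominator: 6.9 * 19.5 * 971 = 130648.05
CR = 196992.6 / 130648.05 = 1.508 mpy

1.508 mpy


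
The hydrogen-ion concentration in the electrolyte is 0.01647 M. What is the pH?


pH = −log10[H+]
pH = −log10(0.01647) = 1.78

1.78


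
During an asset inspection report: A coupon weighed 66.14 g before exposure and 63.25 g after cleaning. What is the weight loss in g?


Weight loss = initial − final
WL = 66.14 − 63.25 = 2.89 g

2.89 g


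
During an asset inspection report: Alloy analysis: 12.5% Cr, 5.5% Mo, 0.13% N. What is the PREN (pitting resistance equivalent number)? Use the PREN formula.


Apply the PREN formula: PREN = Cr + 3.3*Mo + 16*N
PREN = 12.5 + 3.3*5.5 + 16*0.13
PREN = 12.5 + 18.15 + 2.08 = 32.73

32.73


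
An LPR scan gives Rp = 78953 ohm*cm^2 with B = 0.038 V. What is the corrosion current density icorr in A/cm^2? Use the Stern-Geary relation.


Apply the Stern-Geary relation: icorr = B / Rp
icorr = 0.038 / 78953 = 4.813×10^-7 A/cm^2

4.813×10^-7 A/cm^2


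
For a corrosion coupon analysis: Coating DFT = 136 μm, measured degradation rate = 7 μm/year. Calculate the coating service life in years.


Service life = thickness / degradation rate
Life = 136 / 7 = 19.4 years

19.4 years


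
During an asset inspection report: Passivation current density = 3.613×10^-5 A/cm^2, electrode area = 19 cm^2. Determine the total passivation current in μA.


I = i_pass * A, then convert A → μA (×10^6)
I = 3.613×10^-5 * 19 * 10^6 = 686.47 μA

686.47 μA


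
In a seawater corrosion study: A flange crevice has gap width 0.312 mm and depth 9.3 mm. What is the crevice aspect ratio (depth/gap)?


Aspect ratio = depth / gap
Ratio = 9.3 / 0.312 = 29.8

29.8


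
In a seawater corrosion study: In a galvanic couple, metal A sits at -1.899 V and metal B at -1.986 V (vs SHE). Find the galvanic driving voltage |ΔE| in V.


Driving voltage is the absolute potential difference.
|ΔE| = |-1.899 − (-1.986)| = 0.087 V

0.087 V


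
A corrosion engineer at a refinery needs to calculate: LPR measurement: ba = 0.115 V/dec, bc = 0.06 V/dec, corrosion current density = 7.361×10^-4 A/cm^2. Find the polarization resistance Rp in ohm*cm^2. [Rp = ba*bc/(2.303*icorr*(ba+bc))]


Apply the Stern-Geary equation: Rp = ba*bc / (2.303*icorr*(ba+bc))
ba*bc = 0.115*0.06 = 0.0069
ba+bc = 0.175; 2.303*icorr*(ba+bc) = 2.303*7.361×10^-4*0.175 = 2.966667×10^-4
Rp = 0.0069 / 2.966667×10^-4 = 23.3 ohm*cm^2

23.3 ohm*cm^2


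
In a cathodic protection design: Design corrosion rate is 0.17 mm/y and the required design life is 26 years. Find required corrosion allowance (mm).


Corrosion allowance = CR × design life
CA = 0.17 * 26 = 4.42 mm

4.42 mm


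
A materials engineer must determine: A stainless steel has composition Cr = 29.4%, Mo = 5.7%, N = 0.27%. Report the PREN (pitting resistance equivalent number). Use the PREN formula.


Apply the PREN formula: PREN = Cr + 3.3*Mo + 16*N
PREN = 29.4 + 3.3*5.7 + 16*0.27
PREN = 29.4 + 18.81 + 4.32 = 52.53

52.53


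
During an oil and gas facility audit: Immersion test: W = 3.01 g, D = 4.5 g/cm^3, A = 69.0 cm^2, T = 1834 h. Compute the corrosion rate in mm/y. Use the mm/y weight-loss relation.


Apply the mm/y weight-loss relation: CR = 87600 * W / (D * A * T)
Numerator: 87600 * 3.01 = 263676.0
Denominator: 4.5 * 69.0 * 1834 = 569457.0
CR = 263676.0 / 569457.0 = 0.46303 mm/y

0.46303 mm/y


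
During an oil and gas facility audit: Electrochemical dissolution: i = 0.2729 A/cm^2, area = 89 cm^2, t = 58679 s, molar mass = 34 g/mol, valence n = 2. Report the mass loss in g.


Apply Faraday's law: m = i*A*t*M / (n*F)
Total charge passed Q = i*A*t = 0.2729*89*58679 = 1425201.4199 C
m = Q*M/(n*F) = 1425201.4199*34/(2*96485) = 251.111 g

251.111 g


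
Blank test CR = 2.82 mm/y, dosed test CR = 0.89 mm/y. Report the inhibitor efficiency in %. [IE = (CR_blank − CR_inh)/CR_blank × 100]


Apply the inhibitor-efficiency definition: IE = (CR_blank − CR_inh)/CR_blank × 100
IE = (2.82 − 0.89) / 2.82 × 100
IE = 1.93 / 2.82 × 100 = 68.4 %

68.4 %


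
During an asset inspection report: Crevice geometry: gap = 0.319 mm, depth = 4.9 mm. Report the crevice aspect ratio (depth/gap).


Aspect ratio = depth / gap
Ratio = 4.9 / 0.319 = 15.4

15.4


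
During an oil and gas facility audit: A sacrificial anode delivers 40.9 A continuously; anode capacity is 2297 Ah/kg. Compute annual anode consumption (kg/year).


Annual consumption = current * hours per year / capacity
Rate = 40.9 * 8760 / 2297 = 156.0 kg/year

156.0 kg/year


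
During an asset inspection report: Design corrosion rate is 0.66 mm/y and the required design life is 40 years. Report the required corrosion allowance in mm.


Corrosion allowance = CR × design life
CA = 0.66 * 40 = 26.4 mm

26.4 mm


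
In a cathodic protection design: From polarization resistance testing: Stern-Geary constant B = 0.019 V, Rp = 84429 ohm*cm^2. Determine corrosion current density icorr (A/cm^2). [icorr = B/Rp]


Apply the Stern-Geary relation: icorr = B / Rp
icorr = 0.019 / 84429 = 2.25×10^-7 A/cm^2

2.25×10^-7 A/cm^2


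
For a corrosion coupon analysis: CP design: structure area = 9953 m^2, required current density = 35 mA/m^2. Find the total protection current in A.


I = area * current density, then convert mA → A (÷1000)
I = 9953 * 35 / 1000 = 348.36 A

348.36 A


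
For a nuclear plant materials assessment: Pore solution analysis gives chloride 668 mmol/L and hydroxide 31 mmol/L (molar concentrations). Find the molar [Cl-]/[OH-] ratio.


Threshold parameter = [Cl-] / [OH-] (molar basis; both in mmol/L, so units cancel)
Ratio = 668 / 31 = 21.55

21.55


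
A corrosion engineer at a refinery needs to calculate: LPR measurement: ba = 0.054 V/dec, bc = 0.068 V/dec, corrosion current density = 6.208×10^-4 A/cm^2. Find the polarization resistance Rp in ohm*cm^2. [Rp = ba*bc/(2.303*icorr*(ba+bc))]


Apply the Stern-Geary equation: Rp = ba*bc / (2.303*icorr*(ba+bc))
ba*bc = 0.054*0.068 = 0.003672
ba+bc = 0.122; 2.303*icorr*(ba+bc) = 2.303*6.208×10^-4*0.122 = 1.7442369×10^-4
Rp = 0.003672 / 1.7442369×10^-4 = 21.05 ohm*cm^2

21.05 ohm*cm^2


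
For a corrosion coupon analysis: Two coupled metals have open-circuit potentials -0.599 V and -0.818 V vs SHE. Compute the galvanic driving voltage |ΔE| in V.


Driving voltage is the absolute potential difference.
|ΔE| = |-0.599 − (-0.818)| = 0.219 V

0.219 V


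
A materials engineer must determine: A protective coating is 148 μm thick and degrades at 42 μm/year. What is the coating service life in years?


Service life = thickness / degradation rate
Life = 148 / 42 = 3.5 years

3.5 years


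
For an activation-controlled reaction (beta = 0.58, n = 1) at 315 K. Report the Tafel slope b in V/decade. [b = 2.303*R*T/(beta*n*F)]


Apply the Tafel slope relation: b = 2.303*R*T/(beta*n*F)
Numerator: 2.303 * 8.314 * 315 = 6031.35
Denominator: 0.58 * 1 * 96485 = 55961.3
b = 6031.35 / 55961.3 = 0.1078 V/decade

0.1078 V/decade


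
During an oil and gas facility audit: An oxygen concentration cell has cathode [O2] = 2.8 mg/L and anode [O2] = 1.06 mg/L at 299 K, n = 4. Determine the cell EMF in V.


Apply the Nernst concentration-cell relation: E = (RT/nF)*ln(C_cathode/C_anode)
RT/nF = 8.314*299/(4*96485) = 0.00644112 V
ln(2.8/1.06) = 0.97135
E = 0.00644112 * 0.97135 = 0.00626 V

0.00626 V


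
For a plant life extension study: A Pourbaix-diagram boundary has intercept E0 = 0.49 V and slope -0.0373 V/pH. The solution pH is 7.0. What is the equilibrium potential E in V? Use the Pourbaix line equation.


Apply the Pourbaix line equation: E = E0 + slope*pH
E = 0.49 + (-0.0373)*7.0 = 0.49 + (-0.2611) = 0.2289 V
Rounded to 3 decimal places: E = 0.229 V

0.229 V


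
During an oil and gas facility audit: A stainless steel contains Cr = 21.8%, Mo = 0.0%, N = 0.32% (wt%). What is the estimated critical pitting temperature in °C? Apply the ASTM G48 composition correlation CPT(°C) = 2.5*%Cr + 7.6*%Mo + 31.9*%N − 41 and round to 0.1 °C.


Apply the ASTM G48 empirical CPT estimate: CPT(°C) = 2.5*%Cr + 7.6*%Mo + 31.9*%N − 41
2.5*21.8 = 54.5; 7.6*0.0 = 0; 31.9*0.32 = 10.208
CPT = 54.5 + 0 + 10.208 − 41 = 23.708 °C
Rounded to 0.1 °C: CPT ≈ 23.7 °C

23.7 °C


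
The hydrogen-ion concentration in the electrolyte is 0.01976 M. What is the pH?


pH = −log10[H+]
pH = −log10(0.01976) = 1.7

1.7


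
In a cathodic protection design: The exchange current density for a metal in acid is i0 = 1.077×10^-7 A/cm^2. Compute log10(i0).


i0 = 1.077×10^-7 A/cm^2
log10(i0) = -6.968

-6.968


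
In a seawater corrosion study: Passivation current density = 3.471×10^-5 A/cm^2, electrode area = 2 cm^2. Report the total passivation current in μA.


I = i_pass * A, then convert A → μA (×10^6)
I = 3.471×10^-5 * 2 * 10^6 = 69.42 μA

69.42 μA


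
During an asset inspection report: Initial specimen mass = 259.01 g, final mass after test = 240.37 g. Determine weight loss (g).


Weight loss = initial − final
WL = 259.01 − 240.37 = 18.64 g

18.64 g


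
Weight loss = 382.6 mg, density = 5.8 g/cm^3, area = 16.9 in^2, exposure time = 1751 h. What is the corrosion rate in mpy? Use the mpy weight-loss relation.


Apply the mpy weight-loss relation: CR = 534 * W / (D * A * T)
Numerator: 534 * 382.6 = 204308.4
Denominator: 5.8 * 16.9 * 1751 = 171633.02
CR = 204308.4 / 171633.02 = 1.19 mpy

1.19 mpy


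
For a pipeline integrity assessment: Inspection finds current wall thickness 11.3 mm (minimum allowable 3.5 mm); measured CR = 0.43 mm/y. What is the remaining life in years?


Apply the remaining-life relation: RL = (t_current − t_min) / CR
RL = (11.3 − 3.5) / 0.43 = 7.8 / 0.43 = 18.1 years

18.1 years


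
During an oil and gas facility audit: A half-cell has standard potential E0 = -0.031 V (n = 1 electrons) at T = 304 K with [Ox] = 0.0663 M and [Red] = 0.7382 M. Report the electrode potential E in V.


Apply the Nernst equation: E = E0 + (RT/nF)*ln([Ox]/[Red])
Step 1: RT/nF = 8.314*304/(1*96485) = 0.02619533 V
Step 2: [Ox]/[Red] = 0.0663/0.7382 = 0.089813
Step 3: ln(0.089813) = -2.410026
Step 4: correction = 0.02619533 * -2.410026 = -0.063 V
E = -0.031 + -0.063 = -0.094 V

-0.094 V


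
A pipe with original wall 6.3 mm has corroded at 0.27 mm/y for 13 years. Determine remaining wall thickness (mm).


Remaining wall = original − CR × time
t = 6.3 − 0.27*13 = 6.3 − 3.51 = 2.79 mm

2.79 mm


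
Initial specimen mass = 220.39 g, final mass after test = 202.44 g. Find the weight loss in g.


Weight loss = initial − final
WL = 220.39 − 202.44 = 17.95 g

17.95 g


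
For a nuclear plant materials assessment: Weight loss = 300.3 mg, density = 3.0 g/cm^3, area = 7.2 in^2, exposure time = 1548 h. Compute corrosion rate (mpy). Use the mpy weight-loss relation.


Apply the mpy weight-loss relation: CR = 534 * W / (D * A * T)
Numerator: 534 * 300.3 = 160360.2
Denominator: 3.0 * 7.2 * 1548 = 33436.8
CR = 160360.2 / 33436.8 = 4.796 mpy

4.796 mpy


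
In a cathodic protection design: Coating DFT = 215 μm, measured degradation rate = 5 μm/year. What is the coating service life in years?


Service life = thickness / degradation rate
Life = 215 / 5 = 43.0 years

43.0 years


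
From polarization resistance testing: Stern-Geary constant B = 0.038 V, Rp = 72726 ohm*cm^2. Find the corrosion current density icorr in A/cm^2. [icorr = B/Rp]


Apply the Stern-Geary relation: icorr = B / Rp
icorr = 0.038 / 72726 = 5.225×10^-7 A/cm^2

5.225×10^-7 A/cm^2


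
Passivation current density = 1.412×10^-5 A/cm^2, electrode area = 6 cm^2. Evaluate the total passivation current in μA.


I = i_pass * A, then convert A → μA (×10^6)
I = 1.412×10^-5 * 6 * 10^6 = 84.72 μA

84.72 μA


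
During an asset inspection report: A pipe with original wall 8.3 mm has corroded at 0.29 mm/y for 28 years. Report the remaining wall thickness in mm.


Remaining wall = original − CR × time
t = 8.3 − 0.29*28 = 8.3 − 8.12 = 0.18 mm

0.18 mm


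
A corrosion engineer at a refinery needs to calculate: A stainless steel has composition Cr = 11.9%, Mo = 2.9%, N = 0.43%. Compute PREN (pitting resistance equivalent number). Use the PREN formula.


Apply the PREN formula: PREN = Cr + 3.3*Mo + 16*N
PREN = 11.9 + 3.3*2.9 + 16*0.43
PREN = 11.9 + 9.57 + 6.88 = 28.35

28.35


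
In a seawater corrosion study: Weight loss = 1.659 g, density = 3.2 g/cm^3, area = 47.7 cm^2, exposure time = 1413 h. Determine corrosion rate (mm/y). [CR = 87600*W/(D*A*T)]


Apply the mm/y weight-loss relation: CR = 87600 * W / (D * A * T)
Numerator: 87600 * 1.659 = 145328.4
Denominator: 3.2 * 47.7 * 1413 = 215680.32
CR = 145328.4 / 215680.32 = 0.6738 mm/y

0.6738 mm/y


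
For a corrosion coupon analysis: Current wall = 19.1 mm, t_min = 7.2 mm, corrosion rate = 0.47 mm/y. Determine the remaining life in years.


Apply the remaining-life relation: RL = (t_current − t_min) / CR
RL = (19.1 − 7.2) / 0.47 = 11.9 / 0.47 = 25.3 years

25.3 years


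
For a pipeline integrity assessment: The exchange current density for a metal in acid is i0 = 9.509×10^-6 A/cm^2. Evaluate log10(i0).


i0 = 9.509×10^-6 A/cm^2
log10(i0) = -5.022

-5.022


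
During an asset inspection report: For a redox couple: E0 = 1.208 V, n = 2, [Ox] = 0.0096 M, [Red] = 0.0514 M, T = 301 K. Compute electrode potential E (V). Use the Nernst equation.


Apply the Nernst equation: E = E0 + (RT/nF)*ln([Ox]/[Red])
Step 1: RT/nF = 8.314*301/(2*96485) = 0.01296841 V
Step 2: [Ox]/[Red] = 0.0096/0.0514 = 0.18677
Step 3: ln(0.18677) = -1.677877
Step 4: correction = 0.01296841 * -1.677877 = -0.0218 V
E = 1.208 + -0.0218 = 1.1862 V

1.1862 V


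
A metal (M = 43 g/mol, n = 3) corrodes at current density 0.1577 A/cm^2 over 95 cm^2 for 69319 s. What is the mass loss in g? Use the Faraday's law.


Apply Faraday's law: m = i*A*t*M / (n*F)
Total charge passed Q = i*A*t = 0.1577*95*69319 = 1038502.5985 C
m = Q*M/(n*F) = 1038502.5985*43/(3*96485) = 154.275 g

154.275 g


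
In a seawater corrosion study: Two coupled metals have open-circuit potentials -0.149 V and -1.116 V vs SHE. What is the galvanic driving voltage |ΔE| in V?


Driving voltage is the absolute potential difference.
|ΔE| = |-0.149 − (-1.116)| = 0.967 V

0.967 V


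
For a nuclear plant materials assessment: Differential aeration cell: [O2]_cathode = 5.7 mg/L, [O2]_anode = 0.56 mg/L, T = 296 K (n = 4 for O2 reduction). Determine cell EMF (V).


Apply the Nernst concentration-cell relation: E = (RT/nF)*ln(C_cathode/C_anode)
RT/nF = 8.314*296/(4*96485) = 0.00637649 V
ln(5.7/0.56) = 2.32028
E = 0.00637649 * 2.32028 = 0.0148 V

0.0148 V


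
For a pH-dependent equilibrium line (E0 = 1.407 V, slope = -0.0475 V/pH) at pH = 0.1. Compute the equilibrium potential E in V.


Apply the Pourbaix line equation: E = E0 + slope*pH
E = 1.407 + (-0.0475)*0.1 = 1.407 + (-0.00475) = 1.40225 V
Rounded to 4 decimal places: E = 1.4023 V

1.4023 V


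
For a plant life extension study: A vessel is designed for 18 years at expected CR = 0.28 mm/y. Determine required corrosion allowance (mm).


Corrosion allowance = CR × design life
CA = 0.28 * 18 = 5.04 mm

5.04 mm


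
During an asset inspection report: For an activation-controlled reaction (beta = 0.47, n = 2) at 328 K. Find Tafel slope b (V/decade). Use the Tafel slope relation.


Apply the Tafel slope relation: b = 2.303*R*T/(beta*n*F)
Numerator: 2.303 * 8.314 * 328 = 6280.26
Denominator: 0.47 * 2 * 96485 = 90695.9
b = 6280.26 / 90695.9 = 0.069 V/decade

0.069 V/decade


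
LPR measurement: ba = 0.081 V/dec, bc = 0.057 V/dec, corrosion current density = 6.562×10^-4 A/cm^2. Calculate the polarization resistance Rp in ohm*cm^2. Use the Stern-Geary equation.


Apply the Stern-Geary equation: Rp = ba*bc / (2.303*icorr*(ba+bc))
ba*bc = 0.081*0.057 = 0.004617
ba+bc = 0.138; 2.303*icorr*(ba+bc) = 2.303*6.562×10^-4*0.138 = 2.0854955×10^-4
Rp = 0.004617 / 2.0854955×10^-4 = 22.1 ohm*cm^2

22.1 ohm*cm^2


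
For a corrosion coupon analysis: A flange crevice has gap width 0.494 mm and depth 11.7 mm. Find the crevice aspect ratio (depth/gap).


Aspect ratio = depth / gap
Ratio = 11.7 / 0.494 = 23.7

23.7


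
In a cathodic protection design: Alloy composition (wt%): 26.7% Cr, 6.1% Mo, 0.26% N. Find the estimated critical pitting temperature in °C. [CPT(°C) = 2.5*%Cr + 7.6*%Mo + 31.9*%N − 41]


Apply the ASTM G48 empirical CPT estimate: CPT(°C) = 2.5*%Cr + 7.6*%Mo + 31.9*%N − 41
2.5*26.7 = 66.75; 7.6*6.1 = 46.36; 31.9*0.26 = 8.294
CPT = 66.75 + 46.36 + 8.294 − 41 = 80.404 °C
Rounded to 0.1 °C: CPT ≈ 80.4 °C

80.4 °C


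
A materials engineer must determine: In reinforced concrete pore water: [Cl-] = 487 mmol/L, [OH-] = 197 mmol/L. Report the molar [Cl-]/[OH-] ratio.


Threshold parameter = [Cl-] / [OH-] (molar basis; both in mmol/L, so units cancel)
Ratio = 487 / 197 = 2.47

2.47


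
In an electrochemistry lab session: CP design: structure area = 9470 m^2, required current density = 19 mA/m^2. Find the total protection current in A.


I = area * current density, then convert mA → A (÷1000)
I = 9470 * 19 / 1000 = 179.93 A

179.93 A


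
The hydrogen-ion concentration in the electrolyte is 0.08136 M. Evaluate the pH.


pH = −log10[H+]
pH = −log10(0.08136) = 1.09

1.09


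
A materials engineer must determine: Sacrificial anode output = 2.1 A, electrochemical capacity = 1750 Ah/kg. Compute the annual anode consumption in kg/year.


Annual consumption = current * hours per year / capacity
Rate = 2.1 * 8760 / 1750 = 10.5 kg/year

10.5 kg/year


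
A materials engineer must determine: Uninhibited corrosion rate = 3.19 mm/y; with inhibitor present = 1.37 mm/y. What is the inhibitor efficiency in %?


Apply the inhibitor-efficiency definition: IE = (CR_blank − CR_inh)/CR_blank × 100
IE = (3.19 − 1.37) / 3.19 × 100
IE = 1.82 / 3.19 × 100 = 57.1 %

57.1 %


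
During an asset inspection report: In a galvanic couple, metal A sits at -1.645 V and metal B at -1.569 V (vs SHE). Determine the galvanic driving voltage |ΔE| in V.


Driving voltage is the absolute potential difference.
|ΔE| = |-1.645 − (-1.569)| = 0.076 V

0.076 V


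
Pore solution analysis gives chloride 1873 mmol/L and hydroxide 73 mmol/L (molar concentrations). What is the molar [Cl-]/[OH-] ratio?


Threshold parameter = [Cl-] / [OH-] (molar basis; both in mmol/L, so units cancel)
Ratio = 1873 / 73 = 25.66

25.66


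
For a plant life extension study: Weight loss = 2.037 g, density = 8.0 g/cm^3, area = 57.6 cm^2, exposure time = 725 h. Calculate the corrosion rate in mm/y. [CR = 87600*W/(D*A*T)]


Apply the mm/y weight-loss relation: CR = 87600 * W / (D * A * T)
Numerator: 87600 * 2.037 = 178441.2
Denominator: 8.0 * 57.6 * 725 = 334080.0
CR = 178441.2 / 334080.0 = 0.534127 mm/y

0.534127 mm/y


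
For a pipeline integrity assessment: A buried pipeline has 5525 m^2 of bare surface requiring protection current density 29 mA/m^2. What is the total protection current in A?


I = area * current density, then convert mA → A (÷1000)
I = 5525 * 29 / 1000 = 160.23 A

160.23 A


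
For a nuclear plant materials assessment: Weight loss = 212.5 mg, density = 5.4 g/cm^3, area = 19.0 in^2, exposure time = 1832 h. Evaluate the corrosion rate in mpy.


Apply the mpy weight-loss relation: CR = 534 * W / (D * A * T)
Numerator: 534 * 212.5 = 113475.0
Denominator: 5.4 * 19.0 * 1832 = 187963.2
CR = 113475.0 / 187963.2 = 0.604 mpy

0.604 mpy


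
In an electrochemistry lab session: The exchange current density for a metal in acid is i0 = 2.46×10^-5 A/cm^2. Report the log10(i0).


i0 = 2.46×10^-5 A/cm^2
log10(i0) = -4.609

-4.609


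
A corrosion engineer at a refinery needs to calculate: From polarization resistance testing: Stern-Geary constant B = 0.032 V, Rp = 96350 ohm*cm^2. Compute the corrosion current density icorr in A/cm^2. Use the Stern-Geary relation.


Apply the Stern-Geary relation: icorr = B / Rp
icorr = 0.032 / 96350 = 3.321×10^-7 A/cm^2

3.321×10^-7 A/cm^2


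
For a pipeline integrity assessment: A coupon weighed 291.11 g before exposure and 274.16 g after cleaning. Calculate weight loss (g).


Weight loss = initial − final
WL = 291.11 − 274.16 = 16.95 g

16.95 g


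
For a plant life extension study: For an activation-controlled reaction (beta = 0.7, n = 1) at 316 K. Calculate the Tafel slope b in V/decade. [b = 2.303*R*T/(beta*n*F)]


Apply the Tafel slope relation: b = 2.303*R*T/(beta*n*F)
Numerator: 2.303 * 8.314 * 316 = 6050.5
Denominator: 0.7 * 1 * 96485 = 67539.5
b = 6050.5 / 67539.5 = 0.0896 V/decade

0.0896 V/decade


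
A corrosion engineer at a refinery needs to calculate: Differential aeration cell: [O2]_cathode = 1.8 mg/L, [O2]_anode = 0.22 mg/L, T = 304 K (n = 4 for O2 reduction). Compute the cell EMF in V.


Apply the Nernst concentration-cell relation: E = (RT/nF)*ln(C_cathode/C_anode)
RT/nF = 8.314*304/(4*96485) = 0.00654883 V
ln(1.8/0.22) = 2.10191
E = 0.00654883 * 2.10191 = 0.01377 V

0.01377 V


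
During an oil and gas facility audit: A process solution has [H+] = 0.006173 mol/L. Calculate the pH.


pH = −log10[H+]
pH = −log10(0.006173) = 2.21

2.21


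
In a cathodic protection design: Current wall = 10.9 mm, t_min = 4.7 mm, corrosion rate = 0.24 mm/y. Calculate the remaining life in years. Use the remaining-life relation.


Apply the remaining-life relation: RL = (t_current − t_min) / CR
RL = (10.9 − 4.7) / 0.24 = 6.2 / 0.24 = 25.8 years

25.8 years


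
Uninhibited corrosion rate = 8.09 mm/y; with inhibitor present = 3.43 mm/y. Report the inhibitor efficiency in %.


Apply the inhibitor-efficiency definition: IE = (CR_blank − CR_inh)/CR_blank × 100
IE = (8.09 − 3.43) / 8.09 × 100
IE = 4.66 / 8.09 × 100 = 57.6 %

57.6 %


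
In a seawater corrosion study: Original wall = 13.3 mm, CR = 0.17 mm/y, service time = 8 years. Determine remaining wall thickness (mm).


Remaining wall = original − CR × time
t = 13.3 − 0.17*8 = 13.3 − 1.36 = 11.94 mm

11.94 mm


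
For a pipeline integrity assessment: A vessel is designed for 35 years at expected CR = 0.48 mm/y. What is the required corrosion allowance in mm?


Corrosion allowance = CR × design life
CA = 0.48 * 35 = 16.8 mm

16.8 mm


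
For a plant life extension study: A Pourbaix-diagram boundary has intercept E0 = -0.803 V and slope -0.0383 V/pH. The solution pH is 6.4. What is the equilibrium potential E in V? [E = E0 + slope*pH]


Apply the Pourbaix line equation: E = E0 + slope*pH
E = -0.803 + (-0.0383)*6.4 = -0.803 + (-0.24512) = -1.04812 V
Rounded to 4 decimal places: E = -1.0481 V

-1.0481 V


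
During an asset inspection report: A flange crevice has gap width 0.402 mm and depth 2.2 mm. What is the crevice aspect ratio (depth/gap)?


Aspect ratio = depth / gap
Ratio = 2.2 / 0.402 = 5.5

5.5


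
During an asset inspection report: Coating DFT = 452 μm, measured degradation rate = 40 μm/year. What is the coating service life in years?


Service life = thickness / degradation rate
Life = 452 / 40 = 11.3 years

11.3 years


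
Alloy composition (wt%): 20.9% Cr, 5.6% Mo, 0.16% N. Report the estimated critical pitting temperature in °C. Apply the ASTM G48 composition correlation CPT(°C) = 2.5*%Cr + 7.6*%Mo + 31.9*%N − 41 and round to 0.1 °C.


Apply the ASTM G48 empirical CPT estimate: CPT(°C) = 2.5*%Cr + 7.6*%Mo + 31.9*%N − 41
2.5*20.9 = 52.25; 7.6*5.6 = 42.56; 31.9*0.16 = 5.104
CPT = 52.25 + 42.56 + 5.104 − 41 = 58.914 °C
Rounded to 0.1 °C: CPT ≈ 58.9 °C

58.9 °C


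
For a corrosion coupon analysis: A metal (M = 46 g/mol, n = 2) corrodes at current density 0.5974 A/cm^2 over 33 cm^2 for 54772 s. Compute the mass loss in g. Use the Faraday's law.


Apply Faraday's law: m = i*A*t*M / (n*F)
Total charge passed Q = i*A*t = 0.5974*33*54772 = 1079786.1624 C
m = Q*M/(n*F) = 1079786.1624*46/(2*96485) = 257.3984 g

257.3984 g


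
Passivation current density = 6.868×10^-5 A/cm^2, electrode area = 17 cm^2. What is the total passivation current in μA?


I = i_pass * A, then convert A → μA (×10^6)
I = 6.868×10^-5 * 17 * 10^6 = 1167.56 μA

1167.56 μA


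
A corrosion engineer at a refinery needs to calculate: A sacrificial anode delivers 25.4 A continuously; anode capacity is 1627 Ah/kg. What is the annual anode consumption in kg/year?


Annual consumption = current * hours per year / capacity
Rate = 25.4 * 8760 / 1627 = 136.8 kg/year

136.8 kg/year


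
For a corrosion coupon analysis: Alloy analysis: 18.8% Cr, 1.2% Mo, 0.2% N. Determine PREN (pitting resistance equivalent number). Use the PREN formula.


Apply the PREN formula: PREN = Cr + 3.3*Mo + 16*N
PREN = 18.8 + 3.3*1.2 + 16*0.2
PREN = 18.8 + 3.96 + 3.2 = 25.96

25.96


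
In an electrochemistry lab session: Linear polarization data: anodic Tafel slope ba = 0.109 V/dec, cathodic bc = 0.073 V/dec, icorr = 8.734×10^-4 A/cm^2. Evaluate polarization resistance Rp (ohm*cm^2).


Apply the Stern-Geary equation: Rp = ba*bc / (2.303*icorr*(ba+bc))
ba*bc = 0.109*0.073 = 0.007957
ba+bc = 0.182; 2.303*icorr*(ba+bc) = 2.303*8.734×10^-4*0.182 = 3.6608212×10^-4
Rp = 0.007957 / 3.6608212×10^-4 = 21.7 ohm*cm^2

21.7 ohm*cm^2


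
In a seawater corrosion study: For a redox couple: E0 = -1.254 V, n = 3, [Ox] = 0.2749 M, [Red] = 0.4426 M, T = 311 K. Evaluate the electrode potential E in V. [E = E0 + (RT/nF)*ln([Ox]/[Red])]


Apply the Nernst equation: E = E0 + (RT/nF)*ln([Ox]/[Red])
Step 1: RT/nF = 8.314*311/(3*96485) = 0.00893284 V
Step 2: [Ox]/[Red] = 0.2749/0.4426 = 0.621103
Step 3: ln(0.621103) = -0.476258
Step 4: correction = 0.00893284 * -0.476258 = -0.0043 V
E = -1.254 + -0.0043 = -1.2583 V

-1.2583 V


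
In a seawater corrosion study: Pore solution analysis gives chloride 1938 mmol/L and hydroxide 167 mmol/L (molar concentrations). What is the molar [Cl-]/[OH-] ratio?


Threshold parameter = [Cl-] / [OH-] (molar basis; both in mmol/L, so units cancel)
Ratio = 1938 / 167 = 11.6

11.6


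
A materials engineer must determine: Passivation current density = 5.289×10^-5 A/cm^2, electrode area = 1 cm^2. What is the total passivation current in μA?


I = i_pass * A, then convert A → μA (×10^6)
I = 5.289×10^-5 * 1 * 10^6 = 52.89 μA

52.89 μA


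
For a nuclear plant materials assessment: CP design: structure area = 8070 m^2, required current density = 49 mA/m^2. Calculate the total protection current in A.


I = area * current density, then convert mA → A (÷1000)
I = 8070 * 49 / 1000 = 395.43 A

395.43 A


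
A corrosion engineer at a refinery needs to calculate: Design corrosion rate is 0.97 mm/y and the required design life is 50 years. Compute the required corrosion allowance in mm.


Corrosion allowance = CR × design life
CA = 0.97 * 50 = 48.5 mm

48.5 mm


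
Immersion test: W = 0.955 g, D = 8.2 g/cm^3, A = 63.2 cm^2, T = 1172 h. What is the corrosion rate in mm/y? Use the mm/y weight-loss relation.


Apply the mm/y weight-loss relation: CR = 87600 * W / (D * A * T)
Numerator: 87600 * 0.955 = 83658.0
Denominator: 8.2 * 63.2 * 1172 = 607377.28
CR = 83658.0 / 607377.28 = 0.13774 mm/y

0.13774 mm/y


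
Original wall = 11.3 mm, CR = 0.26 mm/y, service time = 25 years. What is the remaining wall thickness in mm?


Remaining wall = original − CR × time
t = 11.3 − 0.26*25 = 11.3 − 6.5 = 4.8 mm

4.8 mm


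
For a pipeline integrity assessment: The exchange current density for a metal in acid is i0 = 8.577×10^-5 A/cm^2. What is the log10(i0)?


i0 = 8.577×10^-5 A/cm^2
log10(i0) = -4.067

-4.067


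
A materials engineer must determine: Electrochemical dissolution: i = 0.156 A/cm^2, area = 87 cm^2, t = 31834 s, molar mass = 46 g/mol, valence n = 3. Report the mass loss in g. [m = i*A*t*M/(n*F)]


Apply Faraday's law: m = i*A*t*M / (n*F)
Total charge passed Q = i*A*t = 0.156*87*31834 = 432051.048 C
m = Q*M/(n*F) = 432051.048*46/(3*96485) = 68.661 g

68.661 g


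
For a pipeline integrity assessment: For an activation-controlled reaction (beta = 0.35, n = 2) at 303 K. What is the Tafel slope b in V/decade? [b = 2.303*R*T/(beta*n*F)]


Apply the Tafel slope relation: b = 2.303*R*T/(beta*n*F)
Numerator: 2.303 * 8.314 * 303 = 5801.58
Denominator: 0.35 * 2 * 96485 = 67539.5
b = 5801.58 / 67539.5 = 0.0859 V/decade

0.0859 V/decade


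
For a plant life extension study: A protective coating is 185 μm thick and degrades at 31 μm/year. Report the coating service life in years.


Service life = thickness / degradation rate
Life = 185 / 31 = 6.0 years

6.0 years


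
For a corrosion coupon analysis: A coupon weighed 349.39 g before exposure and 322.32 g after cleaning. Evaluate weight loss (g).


Weight loss = initial − final
WL = 349.39 − 322.32 = 27.07 g

27.07 g


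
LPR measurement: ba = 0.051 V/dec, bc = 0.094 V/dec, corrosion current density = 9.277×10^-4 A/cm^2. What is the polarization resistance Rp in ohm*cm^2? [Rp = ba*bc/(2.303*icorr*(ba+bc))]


Apply the Stern-Geary equation: Rp = ba*bc / (2.303*icorr*(ba+bc))
ba*bc = 0.051*0.094 = 0.004794
ba+bc = 0.145; 2.303*icorr*(ba+bc) = 2.303*9.277×10^-4*0.145 = 3.097915×10^-4
Rp = 0.004794 / 3.097915×10^-4 = 15.47 ohm*cm^2

15.47 ohm*cm^2


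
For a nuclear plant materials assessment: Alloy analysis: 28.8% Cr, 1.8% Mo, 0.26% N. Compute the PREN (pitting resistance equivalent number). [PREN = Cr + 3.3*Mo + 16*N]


Apply the PREN formula: PREN = Cr + 3.3*Mo + 16*N
PREN = 28.8 + 3.3*1.8 + 16*0.26
PREN = 28.8 + 5.94 + 4.16 = 38.9

38.9


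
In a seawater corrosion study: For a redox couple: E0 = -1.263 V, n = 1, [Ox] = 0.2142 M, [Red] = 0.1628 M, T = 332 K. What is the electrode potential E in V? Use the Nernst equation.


Apply the Nernst equation: E = E0 + (RT/nF)*ln([Ox]/[Red])
Step 1: RT/nF = 8.314*332/(1*96485) = 0.02860805 V
Step 2: [Ox]/[Red] = 0.2142/0.1628 = 1.315725
Step 3: ln(1.315725) = 0.274388
Step 4: correction = 0.02860805 * 0.274388 = 0.008 V
E = -1.263 + 0.008 = -1.255 V

-1.255 V


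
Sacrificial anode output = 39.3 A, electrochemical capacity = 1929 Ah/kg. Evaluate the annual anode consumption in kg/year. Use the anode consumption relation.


Annual consumption = current * hours per year / capacity
Rate = 39.3 * 8760 / 1929 = 178.5 kg/year

178.5 kg/year


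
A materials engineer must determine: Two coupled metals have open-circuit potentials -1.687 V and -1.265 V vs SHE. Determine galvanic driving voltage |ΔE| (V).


Driving voltage is the absolute potential difference.
|ΔE| = |-1.687 − (-1.265)| = 0.422 V

0.422 V


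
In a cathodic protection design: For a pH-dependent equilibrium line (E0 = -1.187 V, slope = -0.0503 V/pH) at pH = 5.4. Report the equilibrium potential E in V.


Apply the Pourbaix line equation: E = E0 + slope*pH
E = -1.187 + (-0.0503)*5.4 = -1.187 + (-0.27162) = -1.45862 V
Rounded to 3 decimal places: E = -1.459 V

-1.459 V


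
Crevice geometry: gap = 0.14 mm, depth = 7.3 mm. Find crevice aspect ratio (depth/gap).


Aspect ratio = depth / gap
Ratio = 7.3 / 0.14 = 52.1

52.1


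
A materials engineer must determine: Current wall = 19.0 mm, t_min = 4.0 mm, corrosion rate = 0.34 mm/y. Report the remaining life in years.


Apply the remaining-life relation: RL = (t_current − t_min) / CR
RL = (19.0 − 4.0) / 0.34 = 15.0 / 0.34 = 44.1 years

44.1 years


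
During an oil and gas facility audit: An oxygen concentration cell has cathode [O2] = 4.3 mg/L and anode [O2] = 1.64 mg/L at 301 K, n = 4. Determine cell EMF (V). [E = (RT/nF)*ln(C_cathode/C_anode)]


Apply the Nernst concentration-cell relation: E = (RT/nF)*ln(C_cathode/C_anode)
RT/nF = 8.314*301/(4*96485) = 0.0064842 V
ln(4.3/1.64) = 0.96392
E = 0.0064842 * 0.96392 = 0.00625 V

0.00625 V


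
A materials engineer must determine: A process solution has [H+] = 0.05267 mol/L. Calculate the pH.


pH = −log10[H+]
pH = −log10(0.05267) = 1.28

1.28


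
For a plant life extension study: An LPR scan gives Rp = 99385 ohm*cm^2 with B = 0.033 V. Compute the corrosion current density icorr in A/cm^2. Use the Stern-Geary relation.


Apply the Stern-Geary relation: icorr = B / Rp
icorr = 0.033 / 99385 = 3.32×10^-7 A/cm^2

3.32×10^-7 A/cm^2


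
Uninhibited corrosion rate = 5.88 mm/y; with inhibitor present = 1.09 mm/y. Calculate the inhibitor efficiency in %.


Apply the inhibitor-efficiency definition: IE = (CR_blank − CR_inh)/CR_blank × 100
IE = (5.88 − 1.09) / 5.88 × 100
IE = 4.79 / 5.88 × 100 = 81.5 %

81.5 %


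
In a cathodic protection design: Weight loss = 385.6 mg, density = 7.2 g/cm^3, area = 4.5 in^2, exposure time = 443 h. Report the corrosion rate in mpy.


Apply the mpy weight-loss relation: CR = 534 * W / (D * A * T)
Numerator: 534 * 385.6 = 205910.4
Denominator: 7.2 * 4.5 * 443 = 14353.2
CR = 205910.4 / 14353.2 = 14.346 mpy

14.346 mpy


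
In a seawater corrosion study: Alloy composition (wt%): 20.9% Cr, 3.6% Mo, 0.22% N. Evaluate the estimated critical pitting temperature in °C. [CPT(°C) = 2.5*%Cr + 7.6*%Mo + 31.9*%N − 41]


Apply the ASTM G48 empirical CPT estimate: CPT(°C) = 2.5*%Cr + 7.6*%Mo + 31.9*%N − 41
2.5*20.9 = 52.25; 7.6*3.6 = 27.36; 31.9*0.22 = 7.018
CPT = 52.25 + 27.36 + 7.018 − 41 = 45.628 °C
Rounded to 0.1 °C: CPT ≈ 45.6 °C

45.6 °C


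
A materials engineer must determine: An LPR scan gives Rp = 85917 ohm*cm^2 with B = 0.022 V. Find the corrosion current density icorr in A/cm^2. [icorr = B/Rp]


Apply the Stern-Geary relation: icorr = B / Rp
icorr = 0.022 / 85917 = 2.561×10^-7 A/cm^2

2.561×10^-7 A/cm^2


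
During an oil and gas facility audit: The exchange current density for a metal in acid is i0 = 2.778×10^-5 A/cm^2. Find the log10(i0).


i0 = 2.778×10^-5 A/cm^2
log10(i0) = -4.556

-4.556
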